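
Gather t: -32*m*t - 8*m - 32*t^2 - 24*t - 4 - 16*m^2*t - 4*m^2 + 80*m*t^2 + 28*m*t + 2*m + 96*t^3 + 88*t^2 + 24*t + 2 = -4*m^2 - 6*m + 96*t^3 + t^2*(80*m + 56) + t*(-16*m^2 - 4*m) - 2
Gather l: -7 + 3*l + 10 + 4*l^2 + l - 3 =4*l^2 + 4*l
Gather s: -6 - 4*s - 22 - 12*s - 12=-16*s - 40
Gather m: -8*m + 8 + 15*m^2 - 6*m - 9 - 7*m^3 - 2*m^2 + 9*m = -7*m^3 + 13*m^2 - 5*m - 1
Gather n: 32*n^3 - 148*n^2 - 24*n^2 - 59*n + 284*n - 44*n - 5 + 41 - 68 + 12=32*n^3 - 172*n^2 + 181*n - 20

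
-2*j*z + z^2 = z*(-2*j + z)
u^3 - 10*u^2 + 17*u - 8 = (u - 8)*(u - 1)^2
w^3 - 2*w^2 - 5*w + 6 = (w - 3)*(w - 1)*(w + 2)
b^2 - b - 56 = (b - 8)*(b + 7)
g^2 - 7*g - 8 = (g - 8)*(g + 1)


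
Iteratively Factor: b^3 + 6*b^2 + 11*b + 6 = (b + 1)*(b^2 + 5*b + 6) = (b + 1)*(b + 2)*(b + 3)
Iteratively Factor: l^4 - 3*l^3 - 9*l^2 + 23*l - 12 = (l - 1)*(l^3 - 2*l^2 - 11*l + 12) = (l - 1)*(l + 3)*(l^2 - 5*l + 4) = (l - 4)*(l - 1)*(l + 3)*(l - 1)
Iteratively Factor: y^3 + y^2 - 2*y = (y)*(y^2 + y - 2) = y*(y - 1)*(y + 2)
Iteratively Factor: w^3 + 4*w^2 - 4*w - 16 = (w + 4)*(w^2 - 4) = (w + 2)*(w + 4)*(w - 2)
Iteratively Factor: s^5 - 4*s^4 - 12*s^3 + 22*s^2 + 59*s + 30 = (s + 2)*(s^4 - 6*s^3 + 22*s + 15) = (s + 1)*(s + 2)*(s^3 - 7*s^2 + 7*s + 15) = (s - 3)*(s + 1)*(s + 2)*(s^2 - 4*s - 5) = (s - 5)*(s - 3)*(s + 1)*(s + 2)*(s + 1)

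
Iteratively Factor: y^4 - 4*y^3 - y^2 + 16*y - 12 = (y + 2)*(y^3 - 6*y^2 + 11*y - 6) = (y - 2)*(y + 2)*(y^2 - 4*y + 3) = (y - 3)*(y - 2)*(y + 2)*(y - 1)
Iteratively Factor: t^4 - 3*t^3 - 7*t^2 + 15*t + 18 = (t - 3)*(t^3 - 7*t - 6) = (t - 3)*(t + 1)*(t^2 - t - 6) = (t - 3)^2*(t + 1)*(t + 2)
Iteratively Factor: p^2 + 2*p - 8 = (p + 4)*(p - 2)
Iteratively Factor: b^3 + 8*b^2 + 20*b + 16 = (b + 2)*(b^2 + 6*b + 8) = (b + 2)^2*(b + 4)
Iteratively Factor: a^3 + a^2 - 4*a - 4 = (a + 2)*(a^2 - a - 2) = (a + 1)*(a + 2)*(a - 2)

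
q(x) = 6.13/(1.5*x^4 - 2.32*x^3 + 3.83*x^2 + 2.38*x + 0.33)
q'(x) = 6.13*(-6.0*x^3 + 6.96*x^2 - 7.66*x - 2.38)/(1.5*x^4 - 2.32*x^3 + 3.83*x^2 + 2.38*x + 0.33)^2 = (-36.78*x^3 + 42.6648*x^2 - 46.9558*x - 14.5894)/(1.5*x^4 - 2.32*x^3 + 3.83*x^2 + 2.38*x + 0.33)^2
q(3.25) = 0.04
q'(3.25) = -0.05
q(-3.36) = 0.02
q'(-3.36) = 0.02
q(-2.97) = 0.03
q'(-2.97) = 0.04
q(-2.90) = 0.03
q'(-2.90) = 0.04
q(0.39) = 3.53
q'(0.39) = -9.47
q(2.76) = 0.08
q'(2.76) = -0.11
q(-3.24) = 0.02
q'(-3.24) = 0.02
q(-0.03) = 23.39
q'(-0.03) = -191.28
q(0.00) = 18.58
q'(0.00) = -133.97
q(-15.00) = 0.00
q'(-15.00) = 0.00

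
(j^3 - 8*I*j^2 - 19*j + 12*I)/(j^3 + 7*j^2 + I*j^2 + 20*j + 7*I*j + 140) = (j^2 - 4*I*j - 3)/(j^2 + j*(7 + 5*I) + 35*I)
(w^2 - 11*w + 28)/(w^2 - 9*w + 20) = (w - 7)/(w - 5)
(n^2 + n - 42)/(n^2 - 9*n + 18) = (n + 7)/(n - 3)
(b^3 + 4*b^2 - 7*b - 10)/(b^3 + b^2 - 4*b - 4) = (b + 5)/(b + 2)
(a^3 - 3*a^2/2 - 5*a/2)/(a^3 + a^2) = (a - 5/2)/a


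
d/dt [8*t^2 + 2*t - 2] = 16*t + 2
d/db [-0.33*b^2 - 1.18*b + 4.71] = -0.66*b - 1.18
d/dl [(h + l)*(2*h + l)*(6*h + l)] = 20*h^2 + 18*h*l + 3*l^2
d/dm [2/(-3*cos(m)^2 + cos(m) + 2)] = 2*(1 - 6*cos(m))*sin(m)/(-3*cos(m)^2 + cos(m) + 2)^2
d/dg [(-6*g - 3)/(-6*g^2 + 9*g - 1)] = 3*(-12*g^2 - 12*g + 11)/(36*g^4 - 108*g^3 + 93*g^2 - 18*g + 1)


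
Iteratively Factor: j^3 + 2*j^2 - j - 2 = (j + 1)*(j^2 + j - 2) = (j + 1)*(j + 2)*(j - 1)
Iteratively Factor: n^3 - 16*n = (n - 4)*(n^2 + 4*n) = (n - 4)*(n + 4)*(n)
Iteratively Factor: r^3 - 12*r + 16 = (r - 2)*(r^2 + 2*r - 8) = (r - 2)*(r + 4)*(r - 2)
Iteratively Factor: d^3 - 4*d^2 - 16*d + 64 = (d + 4)*(d^2 - 8*d + 16) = (d - 4)*(d + 4)*(d - 4)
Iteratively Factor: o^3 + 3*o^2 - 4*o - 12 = (o - 2)*(o^2 + 5*o + 6) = (o - 2)*(o + 3)*(o + 2)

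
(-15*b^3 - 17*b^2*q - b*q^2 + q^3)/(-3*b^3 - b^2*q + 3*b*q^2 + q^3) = (-5*b + q)/(-b + q)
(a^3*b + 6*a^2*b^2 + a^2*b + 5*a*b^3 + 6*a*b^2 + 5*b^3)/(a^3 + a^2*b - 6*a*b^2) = b*(a^3 + 6*a^2*b + a^2 + 5*a*b^2 + 6*a*b + 5*b^2)/(a*(a^2 + a*b - 6*b^2))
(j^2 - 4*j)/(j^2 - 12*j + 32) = j/(j - 8)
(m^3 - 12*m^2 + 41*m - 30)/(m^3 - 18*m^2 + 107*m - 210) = (m - 1)/(m - 7)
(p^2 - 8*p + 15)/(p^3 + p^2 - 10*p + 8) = (p^2 - 8*p + 15)/(p^3 + p^2 - 10*p + 8)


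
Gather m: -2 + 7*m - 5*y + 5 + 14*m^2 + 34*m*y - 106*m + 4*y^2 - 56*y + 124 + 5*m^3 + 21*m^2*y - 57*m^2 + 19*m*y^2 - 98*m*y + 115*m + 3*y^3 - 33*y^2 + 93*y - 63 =5*m^3 + m^2*(21*y - 43) + m*(19*y^2 - 64*y + 16) + 3*y^3 - 29*y^2 + 32*y + 64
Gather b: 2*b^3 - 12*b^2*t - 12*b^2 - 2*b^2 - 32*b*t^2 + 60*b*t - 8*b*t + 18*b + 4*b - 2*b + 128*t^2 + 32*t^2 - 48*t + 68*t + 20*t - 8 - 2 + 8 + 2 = 2*b^3 + b^2*(-12*t - 14) + b*(-32*t^2 + 52*t + 20) + 160*t^2 + 40*t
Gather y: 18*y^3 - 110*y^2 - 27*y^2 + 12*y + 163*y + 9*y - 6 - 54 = 18*y^3 - 137*y^2 + 184*y - 60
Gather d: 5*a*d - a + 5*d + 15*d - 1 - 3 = -a + d*(5*a + 20) - 4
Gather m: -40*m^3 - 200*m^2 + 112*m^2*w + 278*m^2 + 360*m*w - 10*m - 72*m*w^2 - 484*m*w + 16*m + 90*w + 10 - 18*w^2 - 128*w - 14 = -40*m^3 + m^2*(112*w + 78) + m*(-72*w^2 - 124*w + 6) - 18*w^2 - 38*w - 4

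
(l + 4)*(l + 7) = l^2 + 11*l + 28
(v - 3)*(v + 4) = v^2 + v - 12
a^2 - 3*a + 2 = (a - 2)*(a - 1)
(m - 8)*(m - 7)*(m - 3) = m^3 - 18*m^2 + 101*m - 168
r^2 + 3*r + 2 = (r + 1)*(r + 2)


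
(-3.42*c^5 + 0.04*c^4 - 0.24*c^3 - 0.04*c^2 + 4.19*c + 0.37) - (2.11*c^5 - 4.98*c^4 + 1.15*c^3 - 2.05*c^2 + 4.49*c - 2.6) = -5.53*c^5 + 5.02*c^4 - 1.39*c^3 + 2.01*c^2 - 0.3*c + 2.97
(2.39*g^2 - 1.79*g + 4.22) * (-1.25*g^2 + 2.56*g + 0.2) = -2.9875*g^4 + 8.3559*g^3 - 9.3794*g^2 + 10.4452*g + 0.844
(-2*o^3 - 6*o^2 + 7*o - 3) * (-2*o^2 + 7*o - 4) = 4*o^5 - 2*o^4 - 48*o^3 + 79*o^2 - 49*o + 12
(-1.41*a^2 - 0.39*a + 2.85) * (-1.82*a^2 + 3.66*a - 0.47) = 2.5662*a^4 - 4.4508*a^3 - 5.9517*a^2 + 10.6143*a - 1.3395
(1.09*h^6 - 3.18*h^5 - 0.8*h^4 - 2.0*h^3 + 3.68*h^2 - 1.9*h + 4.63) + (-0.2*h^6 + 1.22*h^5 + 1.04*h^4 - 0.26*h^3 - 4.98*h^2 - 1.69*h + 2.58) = 0.89*h^6 - 1.96*h^5 + 0.24*h^4 - 2.26*h^3 - 1.3*h^2 - 3.59*h + 7.21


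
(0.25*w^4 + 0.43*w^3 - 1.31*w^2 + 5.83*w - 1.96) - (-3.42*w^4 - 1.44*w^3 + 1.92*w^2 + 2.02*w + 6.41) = 3.67*w^4 + 1.87*w^3 - 3.23*w^2 + 3.81*w - 8.37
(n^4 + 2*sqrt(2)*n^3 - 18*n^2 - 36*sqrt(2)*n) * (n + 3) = n^5 + 2*sqrt(2)*n^4 + 3*n^4 - 18*n^3 + 6*sqrt(2)*n^3 - 54*n^2 - 36*sqrt(2)*n^2 - 108*sqrt(2)*n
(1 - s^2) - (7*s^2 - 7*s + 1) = -8*s^2 + 7*s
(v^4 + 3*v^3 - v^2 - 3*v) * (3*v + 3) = 3*v^5 + 12*v^4 + 6*v^3 - 12*v^2 - 9*v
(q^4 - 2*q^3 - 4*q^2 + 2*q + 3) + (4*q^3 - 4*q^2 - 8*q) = q^4 + 2*q^3 - 8*q^2 - 6*q + 3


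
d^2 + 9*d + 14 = (d + 2)*(d + 7)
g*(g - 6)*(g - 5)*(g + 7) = g^4 - 4*g^3 - 47*g^2 + 210*g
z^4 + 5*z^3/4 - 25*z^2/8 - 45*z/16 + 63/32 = (z - 3/2)*(z - 1/2)*(z + 3/2)*(z + 7/4)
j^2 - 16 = (j - 4)*(j + 4)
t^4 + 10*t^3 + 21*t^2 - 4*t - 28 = (t - 1)*(t + 2)^2*(t + 7)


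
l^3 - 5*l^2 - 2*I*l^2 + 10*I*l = l*(l - 5)*(l - 2*I)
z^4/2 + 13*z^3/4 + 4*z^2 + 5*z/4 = z*(z/2 + 1/2)*(z + 1/2)*(z + 5)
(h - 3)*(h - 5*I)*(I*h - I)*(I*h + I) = -h^4 + 3*h^3 + 5*I*h^3 + h^2 - 15*I*h^2 - 3*h - 5*I*h + 15*I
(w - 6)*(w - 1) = w^2 - 7*w + 6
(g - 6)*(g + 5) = g^2 - g - 30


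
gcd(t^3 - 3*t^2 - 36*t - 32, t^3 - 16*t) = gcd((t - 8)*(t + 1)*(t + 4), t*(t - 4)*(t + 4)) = t + 4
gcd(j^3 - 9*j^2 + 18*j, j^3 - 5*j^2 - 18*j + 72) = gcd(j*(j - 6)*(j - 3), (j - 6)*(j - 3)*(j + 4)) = j^2 - 9*j + 18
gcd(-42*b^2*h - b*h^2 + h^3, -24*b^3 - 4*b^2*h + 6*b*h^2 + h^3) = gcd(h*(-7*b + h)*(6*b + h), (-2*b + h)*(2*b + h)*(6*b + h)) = 6*b + h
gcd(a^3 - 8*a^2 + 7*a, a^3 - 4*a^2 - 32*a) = a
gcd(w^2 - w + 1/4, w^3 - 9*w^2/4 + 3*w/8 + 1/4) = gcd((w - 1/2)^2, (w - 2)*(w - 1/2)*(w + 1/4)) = w - 1/2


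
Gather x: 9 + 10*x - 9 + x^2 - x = x^2 + 9*x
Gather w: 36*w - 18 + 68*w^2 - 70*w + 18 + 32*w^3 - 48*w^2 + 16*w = 32*w^3 + 20*w^2 - 18*w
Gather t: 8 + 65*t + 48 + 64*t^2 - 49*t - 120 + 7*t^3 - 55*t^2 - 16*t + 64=7*t^3 + 9*t^2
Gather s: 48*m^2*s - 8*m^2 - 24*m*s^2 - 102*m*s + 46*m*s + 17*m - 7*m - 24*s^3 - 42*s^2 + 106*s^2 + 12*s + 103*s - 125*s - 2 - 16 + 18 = -8*m^2 + 10*m - 24*s^3 + s^2*(64 - 24*m) + s*(48*m^2 - 56*m - 10)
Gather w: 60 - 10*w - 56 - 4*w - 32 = -14*w - 28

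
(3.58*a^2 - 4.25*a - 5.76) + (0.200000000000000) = 3.58*a^2 - 4.25*a - 5.56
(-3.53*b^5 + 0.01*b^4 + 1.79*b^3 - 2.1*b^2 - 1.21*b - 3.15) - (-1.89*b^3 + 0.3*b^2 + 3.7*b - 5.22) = -3.53*b^5 + 0.01*b^4 + 3.68*b^3 - 2.4*b^2 - 4.91*b + 2.07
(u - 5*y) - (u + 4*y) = -9*y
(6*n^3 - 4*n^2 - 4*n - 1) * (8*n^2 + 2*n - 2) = 48*n^5 - 20*n^4 - 52*n^3 - 8*n^2 + 6*n + 2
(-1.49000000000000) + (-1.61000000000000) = -3.10000000000000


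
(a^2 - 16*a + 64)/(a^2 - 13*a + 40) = (a - 8)/(a - 5)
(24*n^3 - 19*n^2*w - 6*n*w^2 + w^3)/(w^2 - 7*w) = (24*n^3 - 19*n^2*w - 6*n*w^2 + w^3)/(w*(w - 7))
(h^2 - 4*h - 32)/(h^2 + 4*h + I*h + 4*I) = (h - 8)/(h + I)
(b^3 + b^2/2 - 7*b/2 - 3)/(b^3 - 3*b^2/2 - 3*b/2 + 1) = (2*b + 3)/(2*b - 1)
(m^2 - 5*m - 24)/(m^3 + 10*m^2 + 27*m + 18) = (m - 8)/(m^2 + 7*m + 6)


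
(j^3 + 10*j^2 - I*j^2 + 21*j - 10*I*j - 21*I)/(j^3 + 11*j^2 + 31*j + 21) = (j - I)/(j + 1)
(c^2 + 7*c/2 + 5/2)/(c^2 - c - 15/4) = 2*(2*c^2 + 7*c + 5)/(4*c^2 - 4*c - 15)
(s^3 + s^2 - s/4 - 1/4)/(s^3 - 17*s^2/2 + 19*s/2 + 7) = (2*s^2 + s - 1)/(2*(s^2 - 9*s + 14))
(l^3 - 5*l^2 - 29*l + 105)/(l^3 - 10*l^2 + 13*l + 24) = (l^2 - 2*l - 35)/(l^2 - 7*l - 8)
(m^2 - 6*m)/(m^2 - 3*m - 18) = m/(m + 3)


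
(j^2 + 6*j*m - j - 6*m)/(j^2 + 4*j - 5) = (j + 6*m)/(j + 5)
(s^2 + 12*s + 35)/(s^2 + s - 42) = (s + 5)/(s - 6)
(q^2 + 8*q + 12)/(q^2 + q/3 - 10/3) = 3*(q + 6)/(3*q - 5)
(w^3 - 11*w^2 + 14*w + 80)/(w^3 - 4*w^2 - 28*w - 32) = (w - 5)/(w + 2)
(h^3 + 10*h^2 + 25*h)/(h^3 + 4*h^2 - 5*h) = (h + 5)/(h - 1)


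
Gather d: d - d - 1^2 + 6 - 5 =0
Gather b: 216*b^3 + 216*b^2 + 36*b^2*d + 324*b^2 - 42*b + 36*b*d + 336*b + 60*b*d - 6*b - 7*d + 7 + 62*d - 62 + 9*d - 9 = 216*b^3 + b^2*(36*d + 540) + b*(96*d + 288) + 64*d - 64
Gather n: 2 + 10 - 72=-60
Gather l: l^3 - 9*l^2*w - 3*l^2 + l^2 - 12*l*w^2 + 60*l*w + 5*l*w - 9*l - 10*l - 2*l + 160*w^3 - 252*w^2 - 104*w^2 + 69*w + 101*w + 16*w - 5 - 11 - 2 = l^3 + l^2*(-9*w - 2) + l*(-12*w^2 + 65*w - 21) + 160*w^3 - 356*w^2 + 186*w - 18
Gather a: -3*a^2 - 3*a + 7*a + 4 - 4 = -3*a^2 + 4*a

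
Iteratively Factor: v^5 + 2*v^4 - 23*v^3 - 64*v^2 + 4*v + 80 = (v + 2)*(v^4 - 23*v^2 - 18*v + 40) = (v - 1)*(v + 2)*(v^3 + v^2 - 22*v - 40) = (v - 1)*(v + 2)^2*(v^2 - v - 20) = (v - 1)*(v + 2)^2*(v + 4)*(v - 5)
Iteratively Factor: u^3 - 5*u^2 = (u)*(u^2 - 5*u) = u*(u - 5)*(u)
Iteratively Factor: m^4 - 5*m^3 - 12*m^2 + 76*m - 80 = (m + 4)*(m^3 - 9*m^2 + 24*m - 20) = (m - 5)*(m + 4)*(m^2 - 4*m + 4) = (m - 5)*(m - 2)*(m + 4)*(m - 2)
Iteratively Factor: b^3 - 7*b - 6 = (b - 3)*(b^2 + 3*b + 2) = (b - 3)*(b + 2)*(b + 1)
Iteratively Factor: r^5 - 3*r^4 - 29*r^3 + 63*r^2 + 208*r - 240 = (r - 5)*(r^4 + 2*r^3 - 19*r^2 - 32*r + 48) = (r - 5)*(r + 3)*(r^3 - r^2 - 16*r + 16) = (r - 5)*(r - 1)*(r + 3)*(r^2 - 16) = (r - 5)*(r - 4)*(r - 1)*(r + 3)*(r + 4)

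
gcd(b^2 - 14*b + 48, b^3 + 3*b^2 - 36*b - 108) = b - 6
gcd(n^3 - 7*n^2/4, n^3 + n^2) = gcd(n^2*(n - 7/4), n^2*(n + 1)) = n^2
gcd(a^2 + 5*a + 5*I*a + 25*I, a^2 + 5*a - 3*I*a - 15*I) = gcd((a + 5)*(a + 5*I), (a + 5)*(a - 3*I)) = a + 5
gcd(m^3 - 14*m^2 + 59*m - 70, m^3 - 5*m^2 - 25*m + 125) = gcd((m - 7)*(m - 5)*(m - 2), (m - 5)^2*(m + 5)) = m - 5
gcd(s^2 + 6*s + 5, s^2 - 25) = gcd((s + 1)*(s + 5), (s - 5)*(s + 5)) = s + 5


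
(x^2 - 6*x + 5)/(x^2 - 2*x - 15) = (x - 1)/(x + 3)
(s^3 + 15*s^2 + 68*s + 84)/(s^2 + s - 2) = (s^2 + 13*s + 42)/(s - 1)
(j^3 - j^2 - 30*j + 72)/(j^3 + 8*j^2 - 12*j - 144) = (j - 3)/(j + 6)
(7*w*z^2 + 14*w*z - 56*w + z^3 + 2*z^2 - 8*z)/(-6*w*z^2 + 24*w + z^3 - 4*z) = (7*w*z + 28*w + z^2 + 4*z)/(-6*w*z - 12*w + z^2 + 2*z)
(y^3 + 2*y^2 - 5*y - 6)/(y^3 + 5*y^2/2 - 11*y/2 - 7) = 2*(y + 3)/(2*y + 7)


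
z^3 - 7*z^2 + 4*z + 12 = (z - 6)*(z - 2)*(z + 1)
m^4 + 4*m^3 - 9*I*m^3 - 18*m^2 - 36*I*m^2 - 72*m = m*(m + 4)*(m - 6*I)*(m - 3*I)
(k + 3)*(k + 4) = k^2 + 7*k + 12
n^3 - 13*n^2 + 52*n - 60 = (n - 6)*(n - 5)*(n - 2)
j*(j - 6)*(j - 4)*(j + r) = j^4 + j^3*r - 10*j^3 - 10*j^2*r + 24*j^2 + 24*j*r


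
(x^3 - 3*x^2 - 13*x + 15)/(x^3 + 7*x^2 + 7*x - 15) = (x - 5)/(x + 5)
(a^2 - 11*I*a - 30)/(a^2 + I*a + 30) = (a - 6*I)/(a + 6*I)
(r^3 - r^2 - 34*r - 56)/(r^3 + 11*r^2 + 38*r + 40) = (r - 7)/(r + 5)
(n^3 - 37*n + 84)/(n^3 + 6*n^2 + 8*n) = (n^3 - 37*n + 84)/(n*(n^2 + 6*n + 8))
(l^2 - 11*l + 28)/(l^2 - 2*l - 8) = (l - 7)/(l + 2)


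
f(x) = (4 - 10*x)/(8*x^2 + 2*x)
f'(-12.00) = 0.01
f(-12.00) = 0.11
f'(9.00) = 0.01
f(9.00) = -0.13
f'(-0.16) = 323.11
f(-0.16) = -48.61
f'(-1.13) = 2.63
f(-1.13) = 1.92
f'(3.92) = 0.06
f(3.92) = -0.27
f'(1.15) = 0.15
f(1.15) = -0.58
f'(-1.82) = 0.71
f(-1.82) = 0.97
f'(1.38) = 0.17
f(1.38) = -0.54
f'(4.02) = 0.05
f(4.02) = -0.26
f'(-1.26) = 1.93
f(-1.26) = 1.63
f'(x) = (4 - 10*x)*(-16*x - 2)/(8*x^2 + 2*x)^2 - 10/(8*x^2 + 2*x)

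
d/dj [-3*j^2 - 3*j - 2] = -6*j - 3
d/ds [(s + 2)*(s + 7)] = 2*s + 9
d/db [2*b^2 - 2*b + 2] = 4*b - 2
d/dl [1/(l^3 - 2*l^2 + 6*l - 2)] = (-3*l^2 + 4*l - 6)/(l^3 - 2*l^2 + 6*l - 2)^2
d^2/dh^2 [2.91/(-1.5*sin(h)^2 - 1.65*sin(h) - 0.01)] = (26.19*sin(h)^4 + 21.60675*sin(h)^3 - 31.537125*sin(h)^2 - 43.261515*sin(h) - 15.75765)/(1.5*sin(h)^2 + 1.65*sin(h) + 0.01)^3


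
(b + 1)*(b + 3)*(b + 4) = b^3 + 8*b^2 + 19*b + 12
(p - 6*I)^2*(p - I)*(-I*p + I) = -I*p^4 - 13*p^3 + I*p^3 + 13*p^2 + 48*I*p^2 + 36*p - 48*I*p - 36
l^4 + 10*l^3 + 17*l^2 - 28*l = l*(l - 1)*(l + 4)*(l + 7)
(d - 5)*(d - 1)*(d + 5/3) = d^3 - 13*d^2/3 - 5*d + 25/3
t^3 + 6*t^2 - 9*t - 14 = (t - 2)*(t + 1)*(t + 7)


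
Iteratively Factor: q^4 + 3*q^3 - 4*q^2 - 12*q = (q + 3)*(q^3 - 4*q) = (q + 2)*(q + 3)*(q^2 - 2*q) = q*(q + 2)*(q + 3)*(q - 2)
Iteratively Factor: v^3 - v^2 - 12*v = (v)*(v^2 - v - 12) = v*(v + 3)*(v - 4)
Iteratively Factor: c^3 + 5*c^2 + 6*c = (c)*(c^2 + 5*c + 6) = c*(c + 3)*(c + 2)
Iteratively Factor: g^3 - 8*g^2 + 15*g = (g)*(g^2 - 8*g + 15) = g*(g - 3)*(g - 5)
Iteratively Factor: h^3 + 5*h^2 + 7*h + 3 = (h + 3)*(h^2 + 2*h + 1) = (h + 1)*(h + 3)*(h + 1)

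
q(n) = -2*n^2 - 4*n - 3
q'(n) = -4*n - 4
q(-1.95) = -2.80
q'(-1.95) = 3.80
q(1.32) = -11.76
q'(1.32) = -9.28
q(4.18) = -54.66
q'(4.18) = -20.72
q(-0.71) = -1.17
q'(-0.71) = -1.16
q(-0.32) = -1.92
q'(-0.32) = -2.72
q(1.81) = -16.79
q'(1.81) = -11.24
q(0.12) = -3.51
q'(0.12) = -4.48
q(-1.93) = -2.73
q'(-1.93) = 3.72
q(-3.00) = -9.00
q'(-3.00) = 8.00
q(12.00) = -339.00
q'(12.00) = -52.00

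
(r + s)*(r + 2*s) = r^2 + 3*r*s + 2*s^2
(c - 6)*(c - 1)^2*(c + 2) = c^4 - 6*c^3 - 3*c^2 + 20*c - 12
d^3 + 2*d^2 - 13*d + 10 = (d - 2)*(d - 1)*(d + 5)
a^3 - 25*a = a*(a - 5)*(a + 5)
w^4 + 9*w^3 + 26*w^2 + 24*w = w*(w + 2)*(w + 3)*(w + 4)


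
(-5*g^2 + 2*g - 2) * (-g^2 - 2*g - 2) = 5*g^4 + 8*g^3 + 8*g^2 + 4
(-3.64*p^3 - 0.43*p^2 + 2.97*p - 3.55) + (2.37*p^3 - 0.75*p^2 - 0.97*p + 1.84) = -1.27*p^3 - 1.18*p^2 + 2.0*p - 1.71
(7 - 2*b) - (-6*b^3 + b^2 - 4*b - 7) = 6*b^3 - b^2 + 2*b + 14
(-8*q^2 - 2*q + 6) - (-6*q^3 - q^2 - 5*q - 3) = 6*q^3 - 7*q^2 + 3*q + 9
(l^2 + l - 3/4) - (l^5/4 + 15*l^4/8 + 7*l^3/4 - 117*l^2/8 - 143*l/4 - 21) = -l^5/4 - 15*l^4/8 - 7*l^3/4 + 125*l^2/8 + 147*l/4 + 81/4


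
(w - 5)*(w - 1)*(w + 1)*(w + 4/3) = w^4 - 11*w^3/3 - 23*w^2/3 + 11*w/3 + 20/3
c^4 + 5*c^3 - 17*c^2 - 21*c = c*(c - 3)*(c + 1)*(c + 7)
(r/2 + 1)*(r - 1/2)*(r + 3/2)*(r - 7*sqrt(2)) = r^4/2 - 7*sqrt(2)*r^3/2 + 3*r^3/2 - 21*sqrt(2)*r^2/2 + 5*r^2/8 - 35*sqrt(2)*r/8 - 3*r/4 + 21*sqrt(2)/4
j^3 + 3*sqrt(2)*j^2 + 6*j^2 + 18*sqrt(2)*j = j*(j + 6)*(j + 3*sqrt(2))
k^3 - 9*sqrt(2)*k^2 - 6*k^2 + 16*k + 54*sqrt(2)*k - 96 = (k - 6)*(k - 8*sqrt(2))*(k - sqrt(2))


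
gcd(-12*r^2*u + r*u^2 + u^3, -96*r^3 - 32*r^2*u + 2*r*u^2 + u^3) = 4*r + u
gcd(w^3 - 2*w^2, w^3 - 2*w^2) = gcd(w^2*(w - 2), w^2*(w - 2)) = w^3 - 2*w^2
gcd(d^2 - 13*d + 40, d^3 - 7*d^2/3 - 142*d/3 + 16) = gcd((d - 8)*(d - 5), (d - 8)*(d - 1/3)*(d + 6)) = d - 8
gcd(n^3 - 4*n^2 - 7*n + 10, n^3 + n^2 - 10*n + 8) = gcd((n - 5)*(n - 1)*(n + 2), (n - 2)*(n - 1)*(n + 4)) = n - 1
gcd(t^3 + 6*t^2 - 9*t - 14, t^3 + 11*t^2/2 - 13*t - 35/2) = t^2 + 8*t + 7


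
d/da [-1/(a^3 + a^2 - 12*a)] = (3*a^2 + 2*a - 12)/(a^2*(a^2 + a - 12)^2)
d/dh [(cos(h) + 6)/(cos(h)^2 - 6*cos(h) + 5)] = (cos(h)^2 + 12*cos(h) - 41)*sin(h)/(cos(h)^2 - 6*cos(h) + 5)^2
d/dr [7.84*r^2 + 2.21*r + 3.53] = 15.68*r + 2.21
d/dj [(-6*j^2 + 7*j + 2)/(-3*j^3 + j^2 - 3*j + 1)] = (-18*j^4 + 42*j^3 + 29*j^2 - 16*j + 13)/(9*j^6 - 6*j^5 + 19*j^4 - 12*j^3 + 11*j^2 - 6*j + 1)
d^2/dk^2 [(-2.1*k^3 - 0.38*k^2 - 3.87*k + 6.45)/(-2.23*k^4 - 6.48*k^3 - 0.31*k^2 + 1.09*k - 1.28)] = (20.88618*k^9 + 11.3382119999999*k^8 + 255.178008*k^7 + 347.677604*k^6 - 1848.864774*k^5 - 3446.178612*k^4 - 350.659622*k^3 + 86.88117*k^2 + 345.500154*k + 1.836262)/(11.089567*k^12 + 96.673176*k^11 + 285.540573*k^10 + 282.714153*k^9 - 35.715699*k^8 - 28.982454*k^7 + 161.392948*k^6 + 19.542225*k^5 - 41.810523*k^4 + 27.960395*k^3 + 6.086016*k^2 - 5.357568*k + 2.097152)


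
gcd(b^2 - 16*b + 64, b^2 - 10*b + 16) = b - 8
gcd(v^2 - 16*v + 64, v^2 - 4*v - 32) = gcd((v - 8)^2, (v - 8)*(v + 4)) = v - 8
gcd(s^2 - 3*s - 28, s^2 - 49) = s - 7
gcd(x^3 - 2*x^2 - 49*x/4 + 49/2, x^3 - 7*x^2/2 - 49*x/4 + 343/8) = x^2 - 49/4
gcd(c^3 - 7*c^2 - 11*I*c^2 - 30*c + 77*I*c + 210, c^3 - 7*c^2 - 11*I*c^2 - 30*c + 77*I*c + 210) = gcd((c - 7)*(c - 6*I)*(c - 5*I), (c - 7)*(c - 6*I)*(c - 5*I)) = c^3 + c^2*(-7 - 11*I) + c*(-30 + 77*I) + 210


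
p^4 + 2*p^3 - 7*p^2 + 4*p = p*(p - 1)^2*(p + 4)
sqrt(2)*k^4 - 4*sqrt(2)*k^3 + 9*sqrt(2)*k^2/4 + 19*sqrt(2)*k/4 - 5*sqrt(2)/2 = (k - 5/2)*(k - 2)*(k - 1/2)*(sqrt(2)*k + sqrt(2))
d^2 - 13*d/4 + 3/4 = (d - 3)*(d - 1/4)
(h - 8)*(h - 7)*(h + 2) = h^3 - 13*h^2 + 26*h + 112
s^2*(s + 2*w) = s^3 + 2*s^2*w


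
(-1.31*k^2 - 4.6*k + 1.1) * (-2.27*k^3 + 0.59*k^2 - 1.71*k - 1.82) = 2.9737*k^5 + 9.6691*k^4 - 2.9709*k^3 + 10.8992*k^2 + 6.491*k - 2.002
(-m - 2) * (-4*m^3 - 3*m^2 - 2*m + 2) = 4*m^4 + 11*m^3 + 8*m^2 + 2*m - 4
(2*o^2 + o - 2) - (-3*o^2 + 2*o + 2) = 5*o^2 - o - 4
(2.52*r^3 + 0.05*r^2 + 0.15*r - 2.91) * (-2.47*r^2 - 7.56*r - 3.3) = -6.2244*r^5 - 19.1747*r^4 - 9.0645*r^3 + 5.8887*r^2 + 21.5046*r + 9.603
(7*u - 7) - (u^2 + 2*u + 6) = -u^2 + 5*u - 13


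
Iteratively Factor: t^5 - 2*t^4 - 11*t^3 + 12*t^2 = (t)*(t^4 - 2*t^3 - 11*t^2 + 12*t) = t*(t - 4)*(t^3 + 2*t^2 - 3*t) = t*(t - 4)*(t - 1)*(t^2 + 3*t) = t*(t - 4)*(t - 1)*(t + 3)*(t)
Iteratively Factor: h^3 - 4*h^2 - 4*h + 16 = (h - 2)*(h^2 - 2*h - 8) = (h - 4)*(h - 2)*(h + 2)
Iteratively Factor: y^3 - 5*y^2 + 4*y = (y)*(y^2 - 5*y + 4) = y*(y - 4)*(y - 1)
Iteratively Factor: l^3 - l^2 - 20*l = (l)*(l^2 - l - 20) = l*(l + 4)*(l - 5)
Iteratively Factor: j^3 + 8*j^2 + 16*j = (j + 4)*(j^2 + 4*j) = (j + 4)^2*(j)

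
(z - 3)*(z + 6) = z^2 + 3*z - 18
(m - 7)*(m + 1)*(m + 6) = m^3 - 43*m - 42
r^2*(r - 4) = r^3 - 4*r^2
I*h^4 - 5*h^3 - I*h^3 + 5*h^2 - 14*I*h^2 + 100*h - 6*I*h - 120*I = (h - 5)*(h + 4)*(h + 6*I)*(I*h + 1)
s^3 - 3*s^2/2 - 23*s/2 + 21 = (s - 3)*(s - 2)*(s + 7/2)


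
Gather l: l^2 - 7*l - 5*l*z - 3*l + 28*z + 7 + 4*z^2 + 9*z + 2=l^2 + l*(-5*z - 10) + 4*z^2 + 37*z + 9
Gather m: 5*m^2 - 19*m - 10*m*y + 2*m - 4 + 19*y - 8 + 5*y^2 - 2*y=5*m^2 + m*(-10*y - 17) + 5*y^2 + 17*y - 12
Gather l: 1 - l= 1 - l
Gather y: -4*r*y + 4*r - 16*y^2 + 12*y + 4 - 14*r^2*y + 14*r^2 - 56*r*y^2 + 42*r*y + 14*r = 14*r^2 + 18*r + y^2*(-56*r - 16) + y*(-14*r^2 + 38*r + 12) + 4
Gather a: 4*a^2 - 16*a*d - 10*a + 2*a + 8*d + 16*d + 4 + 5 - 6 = 4*a^2 + a*(-16*d - 8) + 24*d + 3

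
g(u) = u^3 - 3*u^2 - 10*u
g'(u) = 3*u^2 - 6*u - 10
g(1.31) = -16.00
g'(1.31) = -12.71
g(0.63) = -7.24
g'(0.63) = -12.59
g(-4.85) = -136.15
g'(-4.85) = 89.67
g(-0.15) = 1.43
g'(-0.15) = -9.03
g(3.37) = -29.50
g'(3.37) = 3.85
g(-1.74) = 3.05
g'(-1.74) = 9.52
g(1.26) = -15.36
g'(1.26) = -12.80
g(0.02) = -0.20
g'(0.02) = -10.12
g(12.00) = 1176.00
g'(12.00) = 350.00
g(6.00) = 48.00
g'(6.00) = 62.00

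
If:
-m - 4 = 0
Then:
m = -4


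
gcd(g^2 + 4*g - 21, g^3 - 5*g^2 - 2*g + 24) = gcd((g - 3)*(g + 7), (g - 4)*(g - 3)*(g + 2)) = g - 3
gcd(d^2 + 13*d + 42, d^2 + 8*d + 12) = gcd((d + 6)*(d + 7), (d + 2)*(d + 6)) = d + 6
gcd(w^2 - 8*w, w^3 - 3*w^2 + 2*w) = w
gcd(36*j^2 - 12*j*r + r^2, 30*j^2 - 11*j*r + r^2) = -6*j + r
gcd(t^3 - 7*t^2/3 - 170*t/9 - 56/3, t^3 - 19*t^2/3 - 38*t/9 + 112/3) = t^2 - 11*t/3 - 14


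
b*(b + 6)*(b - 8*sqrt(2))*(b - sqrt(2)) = b^4 - 9*sqrt(2)*b^3 + 6*b^3 - 54*sqrt(2)*b^2 + 16*b^2 + 96*b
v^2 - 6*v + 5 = (v - 5)*(v - 1)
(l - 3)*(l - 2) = l^2 - 5*l + 6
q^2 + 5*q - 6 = (q - 1)*(q + 6)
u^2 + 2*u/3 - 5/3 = (u - 1)*(u + 5/3)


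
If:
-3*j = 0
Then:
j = 0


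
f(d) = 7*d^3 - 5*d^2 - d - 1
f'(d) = 21*d^2 - 10*d - 1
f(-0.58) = -3.47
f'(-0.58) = 11.86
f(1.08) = 0.91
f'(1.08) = 12.69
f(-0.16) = -1.00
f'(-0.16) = 1.14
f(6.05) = 1360.05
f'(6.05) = 707.15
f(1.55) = 11.50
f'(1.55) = 33.95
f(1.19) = 2.53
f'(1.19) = 16.84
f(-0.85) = -8.06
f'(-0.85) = 22.67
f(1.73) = 18.55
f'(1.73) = 44.55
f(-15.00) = -24736.00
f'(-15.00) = 4874.00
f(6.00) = 1325.00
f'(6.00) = 695.00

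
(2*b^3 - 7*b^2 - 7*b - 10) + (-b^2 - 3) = 2*b^3 - 8*b^2 - 7*b - 13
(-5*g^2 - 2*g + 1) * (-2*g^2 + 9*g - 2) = 10*g^4 - 41*g^3 - 10*g^2 + 13*g - 2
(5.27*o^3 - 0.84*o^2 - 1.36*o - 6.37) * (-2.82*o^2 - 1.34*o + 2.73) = -14.8614*o^5 - 4.693*o^4 + 19.3479*o^3 + 17.4926*o^2 + 4.823*o - 17.3901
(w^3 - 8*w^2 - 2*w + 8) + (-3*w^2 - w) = w^3 - 11*w^2 - 3*w + 8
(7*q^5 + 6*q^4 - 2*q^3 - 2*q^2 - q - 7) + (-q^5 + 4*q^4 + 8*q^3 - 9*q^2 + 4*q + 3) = 6*q^5 + 10*q^4 + 6*q^3 - 11*q^2 + 3*q - 4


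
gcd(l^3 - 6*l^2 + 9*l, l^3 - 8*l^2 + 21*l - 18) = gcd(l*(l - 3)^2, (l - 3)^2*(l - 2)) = l^2 - 6*l + 9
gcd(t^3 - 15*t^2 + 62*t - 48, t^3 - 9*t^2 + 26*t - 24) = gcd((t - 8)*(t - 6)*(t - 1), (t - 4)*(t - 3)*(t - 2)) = 1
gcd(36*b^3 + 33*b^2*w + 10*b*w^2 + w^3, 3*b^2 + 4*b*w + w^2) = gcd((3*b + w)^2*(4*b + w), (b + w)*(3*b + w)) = 3*b + w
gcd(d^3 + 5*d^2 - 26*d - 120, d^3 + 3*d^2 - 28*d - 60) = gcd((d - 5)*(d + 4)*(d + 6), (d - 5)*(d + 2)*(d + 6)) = d^2 + d - 30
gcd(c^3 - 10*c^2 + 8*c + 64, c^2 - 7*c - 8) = c - 8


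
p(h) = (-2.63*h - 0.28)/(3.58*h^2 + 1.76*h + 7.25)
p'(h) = (-7.16*h - 1.76)*(-2.63*h - 0.28)/(3.58*h^2 + 1.76*h + 7.25)^2 - 2.63/(3.58*h^2 + 1.76*h + 7.25) = (9.4154*h^2 + 2.0048*h - 18.5747)/(12.8164*h^4 + 12.6016*h^3 + 55.0076*h^2 + 25.52*h + 52.5625)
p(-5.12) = 0.14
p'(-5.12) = 0.03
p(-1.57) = 0.29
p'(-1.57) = 0.01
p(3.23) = -0.17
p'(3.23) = 0.03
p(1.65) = -0.23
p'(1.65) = 0.03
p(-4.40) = 0.16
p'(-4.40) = 0.03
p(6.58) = -0.10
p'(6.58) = 0.01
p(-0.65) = 0.19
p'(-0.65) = -0.27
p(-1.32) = 0.29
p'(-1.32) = -0.04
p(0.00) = -0.04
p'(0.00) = -0.35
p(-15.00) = 0.05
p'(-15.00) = 0.00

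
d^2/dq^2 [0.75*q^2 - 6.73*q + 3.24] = 1.50000000000000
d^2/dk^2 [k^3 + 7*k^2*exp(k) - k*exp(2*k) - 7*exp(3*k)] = 7*k^2*exp(k) - 4*k*exp(2*k) + 28*k*exp(k) + 6*k - 63*exp(3*k) - 4*exp(2*k) + 14*exp(k)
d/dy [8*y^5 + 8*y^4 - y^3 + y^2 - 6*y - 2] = 40*y^4 + 32*y^3 - 3*y^2 + 2*y - 6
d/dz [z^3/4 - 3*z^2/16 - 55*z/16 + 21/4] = 3*z^2/4 - 3*z/8 - 55/16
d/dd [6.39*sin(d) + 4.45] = 6.39*cos(d)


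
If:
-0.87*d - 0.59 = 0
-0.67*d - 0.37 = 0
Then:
No Solution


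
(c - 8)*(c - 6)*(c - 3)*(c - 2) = c^4 - 19*c^3 + 124*c^2 - 324*c + 288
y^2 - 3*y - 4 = (y - 4)*(y + 1)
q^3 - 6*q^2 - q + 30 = (q - 5)*(q - 3)*(q + 2)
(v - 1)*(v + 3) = v^2 + 2*v - 3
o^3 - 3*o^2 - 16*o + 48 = (o - 4)*(o - 3)*(o + 4)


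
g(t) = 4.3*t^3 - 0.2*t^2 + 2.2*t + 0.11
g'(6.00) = 464.20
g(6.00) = 934.91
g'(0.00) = 2.20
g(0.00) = 0.11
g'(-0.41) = 4.53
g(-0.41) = -1.12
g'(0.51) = 5.35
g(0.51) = 1.75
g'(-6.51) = 551.51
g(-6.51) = -1209.03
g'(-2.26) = 68.99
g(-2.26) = -55.52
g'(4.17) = 224.85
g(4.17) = 317.61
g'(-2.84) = 107.38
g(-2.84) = -106.25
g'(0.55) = 5.88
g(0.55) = 1.97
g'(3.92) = 198.86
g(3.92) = 264.68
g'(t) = 12.9*t^2 - 0.4*t + 2.2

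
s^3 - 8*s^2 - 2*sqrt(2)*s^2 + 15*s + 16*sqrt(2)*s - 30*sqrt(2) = (s - 5)*(s - 3)*(s - 2*sqrt(2))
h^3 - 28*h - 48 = (h - 6)*(h + 2)*(h + 4)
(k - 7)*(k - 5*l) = k^2 - 5*k*l - 7*k + 35*l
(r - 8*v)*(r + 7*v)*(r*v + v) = r^3*v - r^2*v^2 + r^2*v - 56*r*v^3 - r*v^2 - 56*v^3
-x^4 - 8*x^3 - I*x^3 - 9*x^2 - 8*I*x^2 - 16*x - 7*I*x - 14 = (x + 7)*(x + 2*I)*(I*x + 1)*(I*x + I)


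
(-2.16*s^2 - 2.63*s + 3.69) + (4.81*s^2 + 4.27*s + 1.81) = 2.65*s^2 + 1.64*s + 5.5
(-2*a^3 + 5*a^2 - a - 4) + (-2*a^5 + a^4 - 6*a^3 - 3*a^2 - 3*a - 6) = -2*a^5 + a^4 - 8*a^3 + 2*a^2 - 4*a - 10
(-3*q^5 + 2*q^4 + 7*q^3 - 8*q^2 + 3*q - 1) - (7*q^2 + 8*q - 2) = -3*q^5 + 2*q^4 + 7*q^3 - 15*q^2 - 5*q + 1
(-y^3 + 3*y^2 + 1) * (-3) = 3*y^3 - 9*y^2 - 3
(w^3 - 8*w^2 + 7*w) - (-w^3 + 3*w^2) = 2*w^3 - 11*w^2 + 7*w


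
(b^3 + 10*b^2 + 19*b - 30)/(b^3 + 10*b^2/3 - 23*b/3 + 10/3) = 3*(b + 6)/(3*b - 2)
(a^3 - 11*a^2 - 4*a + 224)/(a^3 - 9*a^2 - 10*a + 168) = (a - 8)/(a - 6)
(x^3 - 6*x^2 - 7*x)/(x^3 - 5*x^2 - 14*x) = (x + 1)/(x + 2)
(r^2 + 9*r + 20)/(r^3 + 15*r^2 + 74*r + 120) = 1/(r + 6)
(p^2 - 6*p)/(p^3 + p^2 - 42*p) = 1/(p + 7)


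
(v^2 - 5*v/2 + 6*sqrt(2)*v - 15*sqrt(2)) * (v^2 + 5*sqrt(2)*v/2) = v^4 - 5*v^3/2 + 17*sqrt(2)*v^3/2 - 85*sqrt(2)*v^2/4 + 30*v^2 - 75*v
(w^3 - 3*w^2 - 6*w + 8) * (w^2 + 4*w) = w^5 + w^4 - 18*w^3 - 16*w^2 + 32*w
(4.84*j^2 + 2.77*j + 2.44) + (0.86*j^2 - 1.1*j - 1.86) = 5.7*j^2 + 1.67*j + 0.58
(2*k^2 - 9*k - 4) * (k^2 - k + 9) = 2*k^4 - 11*k^3 + 23*k^2 - 77*k - 36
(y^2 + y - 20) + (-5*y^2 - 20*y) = -4*y^2 - 19*y - 20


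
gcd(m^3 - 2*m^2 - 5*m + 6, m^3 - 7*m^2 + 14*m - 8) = m - 1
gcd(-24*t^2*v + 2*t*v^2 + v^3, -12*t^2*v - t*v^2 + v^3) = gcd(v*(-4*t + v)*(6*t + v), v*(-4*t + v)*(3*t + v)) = 4*t*v - v^2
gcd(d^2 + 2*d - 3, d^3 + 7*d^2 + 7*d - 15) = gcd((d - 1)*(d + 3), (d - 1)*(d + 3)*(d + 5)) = d^2 + 2*d - 3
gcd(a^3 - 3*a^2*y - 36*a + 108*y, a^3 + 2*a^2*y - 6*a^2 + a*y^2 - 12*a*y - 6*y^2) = a - 6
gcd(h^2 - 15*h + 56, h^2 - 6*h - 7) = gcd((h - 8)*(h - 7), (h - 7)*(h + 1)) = h - 7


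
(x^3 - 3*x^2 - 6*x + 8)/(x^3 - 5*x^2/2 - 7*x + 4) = 2*(x - 1)/(2*x - 1)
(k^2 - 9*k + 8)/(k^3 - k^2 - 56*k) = (k - 1)/(k*(k + 7))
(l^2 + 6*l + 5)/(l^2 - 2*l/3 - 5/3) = 3*(l + 5)/(3*l - 5)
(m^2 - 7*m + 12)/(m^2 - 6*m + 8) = (m - 3)/(m - 2)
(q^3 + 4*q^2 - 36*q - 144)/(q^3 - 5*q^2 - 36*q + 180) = (q + 4)/(q - 5)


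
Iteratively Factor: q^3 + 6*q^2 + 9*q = (q)*(q^2 + 6*q + 9) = q*(q + 3)*(q + 3)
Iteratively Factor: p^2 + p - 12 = (p - 3)*(p + 4)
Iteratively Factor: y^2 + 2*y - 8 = (y + 4)*(y - 2)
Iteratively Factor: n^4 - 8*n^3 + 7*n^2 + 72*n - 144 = (n - 3)*(n^3 - 5*n^2 - 8*n + 48) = (n - 4)*(n - 3)*(n^2 - n - 12) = (n - 4)*(n - 3)*(n + 3)*(n - 4)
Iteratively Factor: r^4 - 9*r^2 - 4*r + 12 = (r + 2)*(r^3 - 2*r^2 - 5*r + 6) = (r - 1)*(r + 2)*(r^2 - r - 6) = (r - 3)*(r - 1)*(r + 2)*(r + 2)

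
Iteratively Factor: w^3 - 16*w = (w - 4)*(w^2 + 4*w) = (w - 4)*(w + 4)*(w)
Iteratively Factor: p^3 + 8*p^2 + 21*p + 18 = (p + 3)*(p^2 + 5*p + 6) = (p + 3)^2*(p + 2)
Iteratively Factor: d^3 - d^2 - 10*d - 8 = (d + 2)*(d^2 - 3*d - 4) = (d - 4)*(d + 2)*(d + 1)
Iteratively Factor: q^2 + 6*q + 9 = (q + 3)*(q + 3)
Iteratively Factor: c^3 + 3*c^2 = (c)*(c^2 + 3*c) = c*(c + 3)*(c)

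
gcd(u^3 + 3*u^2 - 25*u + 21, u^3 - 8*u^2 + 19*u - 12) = u^2 - 4*u + 3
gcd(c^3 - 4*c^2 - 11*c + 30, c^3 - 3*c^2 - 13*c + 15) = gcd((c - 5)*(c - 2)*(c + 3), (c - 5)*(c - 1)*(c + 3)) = c^2 - 2*c - 15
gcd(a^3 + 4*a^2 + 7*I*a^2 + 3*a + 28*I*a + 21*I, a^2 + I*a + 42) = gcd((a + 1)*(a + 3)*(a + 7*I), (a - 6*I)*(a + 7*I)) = a + 7*I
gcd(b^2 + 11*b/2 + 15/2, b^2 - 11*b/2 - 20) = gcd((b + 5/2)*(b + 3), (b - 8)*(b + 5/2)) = b + 5/2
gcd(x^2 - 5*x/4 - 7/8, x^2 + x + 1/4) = x + 1/2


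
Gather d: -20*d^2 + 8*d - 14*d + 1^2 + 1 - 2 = -20*d^2 - 6*d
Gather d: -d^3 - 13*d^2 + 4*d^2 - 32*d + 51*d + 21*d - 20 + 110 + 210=-d^3 - 9*d^2 + 40*d + 300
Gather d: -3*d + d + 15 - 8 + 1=8 - 2*d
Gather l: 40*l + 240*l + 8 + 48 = 280*l + 56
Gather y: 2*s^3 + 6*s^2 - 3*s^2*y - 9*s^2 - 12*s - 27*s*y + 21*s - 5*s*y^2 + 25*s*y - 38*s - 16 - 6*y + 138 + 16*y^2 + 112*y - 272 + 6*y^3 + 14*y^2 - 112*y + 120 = 2*s^3 - 3*s^2 - 29*s + 6*y^3 + y^2*(30 - 5*s) + y*(-3*s^2 - 2*s - 6) - 30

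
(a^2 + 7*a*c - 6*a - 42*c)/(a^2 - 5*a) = (a^2 + 7*a*c - 6*a - 42*c)/(a*(a - 5))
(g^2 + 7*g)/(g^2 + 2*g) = (g + 7)/(g + 2)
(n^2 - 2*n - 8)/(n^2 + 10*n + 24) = (n^2 - 2*n - 8)/(n^2 + 10*n + 24)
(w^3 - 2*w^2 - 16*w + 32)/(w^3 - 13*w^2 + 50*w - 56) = (w + 4)/(w - 7)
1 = 1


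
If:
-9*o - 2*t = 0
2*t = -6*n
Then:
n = -t/3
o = -2*t/9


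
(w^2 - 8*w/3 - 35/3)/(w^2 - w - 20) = (w + 7/3)/(w + 4)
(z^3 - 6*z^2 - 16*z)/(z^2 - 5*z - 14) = z*(z - 8)/(z - 7)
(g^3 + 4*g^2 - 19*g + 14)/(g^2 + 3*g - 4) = (g^2 + 5*g - 14)/(g + 4)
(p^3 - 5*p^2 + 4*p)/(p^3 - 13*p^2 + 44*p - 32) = p/(p - 8)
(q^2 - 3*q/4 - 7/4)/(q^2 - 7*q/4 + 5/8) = 2*(4*q^2 - 3*q - 7)/(8*q^2 - 14*q + 5)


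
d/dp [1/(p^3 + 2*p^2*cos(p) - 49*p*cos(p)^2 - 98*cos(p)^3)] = (2*p^2*sin(p) - 3*p^2 - 49*p*sin(2*p) - 4*p*cos(p) - 294*sin(p)*cos(p)^2 + 49*cos(p)^2)/((p - 7*cos(p))^2*(p + 2*cos(p))^2*(p + 7*cos(p))^2)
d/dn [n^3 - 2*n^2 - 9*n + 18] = 3*n^2 - 4*n - 9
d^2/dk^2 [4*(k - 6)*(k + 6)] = 8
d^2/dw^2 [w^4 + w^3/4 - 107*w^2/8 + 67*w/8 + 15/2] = 12*w^2 + 3*w/2 - 107/4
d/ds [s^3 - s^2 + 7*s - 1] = 3*s^2 - 2*s + 7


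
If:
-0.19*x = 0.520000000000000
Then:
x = -2.74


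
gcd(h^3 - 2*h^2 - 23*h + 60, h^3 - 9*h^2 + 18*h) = h - 3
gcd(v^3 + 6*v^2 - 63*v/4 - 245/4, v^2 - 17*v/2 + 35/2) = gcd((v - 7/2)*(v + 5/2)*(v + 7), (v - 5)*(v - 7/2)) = v - 7/2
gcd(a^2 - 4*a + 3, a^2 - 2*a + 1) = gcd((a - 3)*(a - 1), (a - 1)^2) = a - 1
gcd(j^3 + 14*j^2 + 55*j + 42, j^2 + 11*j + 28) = j + 7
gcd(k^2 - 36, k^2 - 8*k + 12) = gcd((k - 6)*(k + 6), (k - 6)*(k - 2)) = k - 6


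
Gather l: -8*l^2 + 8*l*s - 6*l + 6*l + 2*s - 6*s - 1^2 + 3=-8*l^2 + 8*l*s - 4*s + 2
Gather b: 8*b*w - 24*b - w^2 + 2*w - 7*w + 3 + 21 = b*(8*w - 24) - w^2 - 5*w + 24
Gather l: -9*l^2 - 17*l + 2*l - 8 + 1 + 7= -9*l^2 - 15*l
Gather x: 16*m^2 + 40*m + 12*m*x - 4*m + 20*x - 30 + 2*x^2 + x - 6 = 16*m^2 + 36*m + 2*x^2 + x*(12*m + 21) - 36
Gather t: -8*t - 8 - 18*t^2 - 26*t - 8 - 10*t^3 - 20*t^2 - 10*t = -10*t^3 - 38*t^2 - 44*t - 16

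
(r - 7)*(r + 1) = r^2 - 6*r - 7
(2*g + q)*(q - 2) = 2*g*q - 4*g + q^2 - 2*q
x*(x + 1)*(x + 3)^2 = x^4 + 7*x^3 + 15*x^2 + 9*x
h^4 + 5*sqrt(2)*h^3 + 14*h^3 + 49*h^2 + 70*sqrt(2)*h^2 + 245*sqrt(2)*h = h*(h + 7)^2*(h + 5*sqrt(2))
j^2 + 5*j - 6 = (j - 1)*(j + 6)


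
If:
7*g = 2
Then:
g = 2/7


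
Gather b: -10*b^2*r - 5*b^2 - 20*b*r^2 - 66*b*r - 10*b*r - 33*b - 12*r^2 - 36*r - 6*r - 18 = b^2*(-10*r - 5) + b*(-20*r^2 - 76*r - 33) - 12*r^2 - 42*r - 18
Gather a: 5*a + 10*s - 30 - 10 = 5*a + 10*s - 40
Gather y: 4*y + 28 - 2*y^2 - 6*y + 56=-2*y^2 - 2*y + 84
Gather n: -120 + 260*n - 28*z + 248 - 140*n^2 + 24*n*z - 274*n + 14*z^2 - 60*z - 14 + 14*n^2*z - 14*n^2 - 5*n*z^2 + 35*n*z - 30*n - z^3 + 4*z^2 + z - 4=n^2*(14*z - 154) + n*(-5*z^2 + 59*z - 44) - z^3 + 18*z^2 - 87*z + 110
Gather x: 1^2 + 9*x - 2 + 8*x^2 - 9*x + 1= 8*x^2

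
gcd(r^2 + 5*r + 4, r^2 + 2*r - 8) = r + 4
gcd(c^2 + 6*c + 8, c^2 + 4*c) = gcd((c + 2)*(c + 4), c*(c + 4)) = c + 4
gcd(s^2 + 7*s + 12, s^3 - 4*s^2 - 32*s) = s + 4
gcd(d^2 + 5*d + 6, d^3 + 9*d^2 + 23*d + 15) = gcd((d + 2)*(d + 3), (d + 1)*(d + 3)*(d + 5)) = d + 3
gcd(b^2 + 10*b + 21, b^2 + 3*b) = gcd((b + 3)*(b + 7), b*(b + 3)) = b + 3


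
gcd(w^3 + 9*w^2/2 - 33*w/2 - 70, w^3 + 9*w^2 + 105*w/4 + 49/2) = w + 7/2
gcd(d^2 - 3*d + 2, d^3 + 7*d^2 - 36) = d - 2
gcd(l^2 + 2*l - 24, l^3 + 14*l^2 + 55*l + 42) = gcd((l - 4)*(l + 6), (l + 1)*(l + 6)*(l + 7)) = l + 6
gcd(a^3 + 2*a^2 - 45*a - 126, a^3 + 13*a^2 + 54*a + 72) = a^2 + 9*a + 18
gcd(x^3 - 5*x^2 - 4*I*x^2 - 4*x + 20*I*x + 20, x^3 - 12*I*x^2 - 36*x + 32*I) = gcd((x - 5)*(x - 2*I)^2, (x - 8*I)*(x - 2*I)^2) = x^2 - 4*I*x - 4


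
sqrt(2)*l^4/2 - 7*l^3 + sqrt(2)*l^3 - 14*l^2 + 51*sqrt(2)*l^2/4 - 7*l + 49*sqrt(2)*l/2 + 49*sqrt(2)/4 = (l + 1)*(l - 7*sqrt(2)/2)^2*(sqrt(2)*l/2 + sqrt(2)/2)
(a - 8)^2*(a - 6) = a^3 - 22*a^2 + 160*a - 384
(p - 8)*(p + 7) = p^2 - p - 56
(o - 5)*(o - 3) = o^2 - 8*o + 15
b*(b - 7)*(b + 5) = b^3 - 2*b^2 - 35*b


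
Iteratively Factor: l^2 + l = (l)*(l + 1)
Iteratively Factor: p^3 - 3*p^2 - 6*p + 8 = (p - 1)*(p^2 - 2*p - 8) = (p - 4)*(p - 1)*(p + 2)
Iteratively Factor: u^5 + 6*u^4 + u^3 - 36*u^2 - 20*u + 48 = (u - 2)*(u^4 + 8*u^3 + 17*u^2 - 2*u - 24) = (u - 2)*(u + 3)*(u^3 + 5*u^2 + 2*u - 8) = (u - 2)*(u - 1)*(u + 3)*(u^2 + 6*u + 8) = (u - 2)*(u - 1)*(u + 2)*(u + 3)*(u + 4)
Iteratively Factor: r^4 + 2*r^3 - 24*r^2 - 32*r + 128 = (r - 2)*(r^3 + 4*r^2 - 16*r - 64) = (r - 4)*(r - 2)*(r^2 + 8*r + 16) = (r - 4)*(r - 2)*(r + 4)*(r + 4)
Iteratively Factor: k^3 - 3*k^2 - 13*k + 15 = (k - 5)*(k^2 + 2*k - 3) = (k - 5)*(k + 3)*(k - 1)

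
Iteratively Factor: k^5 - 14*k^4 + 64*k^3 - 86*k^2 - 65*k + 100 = (k - 5)*(k^4 - 9*k^3 + 19*k^2 + 9*k - 20) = (k - 5)*(k + 1)*(k^3 - 10*k^2 + 29*k - 20) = (k - 5)*(k - 4)*(k + 1)*(k^2 - 6*k + 5) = (k - 5)^2*(k - 4)*(k + 1)*(k - 1)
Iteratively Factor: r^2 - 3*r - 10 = (r - 5)*(r + 2)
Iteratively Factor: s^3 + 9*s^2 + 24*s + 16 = (s + 4)*(s^2 + 5*s + 4) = (s + 1)*(s + 4)*(s + 4)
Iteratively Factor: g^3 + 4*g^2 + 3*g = (g + 3)*(g^2 + g) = (g + 1)*(g + 3)*(g)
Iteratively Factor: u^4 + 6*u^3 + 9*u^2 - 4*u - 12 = (u - 1)*(u^3 + 7*u^2 + 16*u + 12) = (u - 1)*(u + 2)*(u^2 + 5*u + 6) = (u - 1)*(u + 2)*(u + 3)*(u + 2)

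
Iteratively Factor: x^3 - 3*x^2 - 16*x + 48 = (x - 4)*(x^2 + x - 12) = (x - 4)*(x + 4)*(x - 3)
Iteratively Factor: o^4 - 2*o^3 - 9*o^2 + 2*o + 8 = (o - 4)*(o^3 + 2*o^2 - o - 2) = (o - 4)*(o - 1)*(o^2 + 3*o + 2) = (o - 4)*(o - 1)*(o + 2)*(o + 1)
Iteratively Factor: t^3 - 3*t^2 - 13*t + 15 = (t - 1)*(t^2 - 2*t - 15) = (t - 5)*(t - 1)*(t + 3)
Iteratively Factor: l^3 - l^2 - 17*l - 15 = (l + 1)*(l^2 - 2*l - 15) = (l + 1)*(l + 3)*(l - 5)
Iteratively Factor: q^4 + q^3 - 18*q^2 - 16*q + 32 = (q + 2)*(q^3 - q^2 - 16*q + 16) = (q - 4)*(q + 2)*(q^2 + 3*q - 4) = (q - 4)*(q - 1)*(q + 2)*(q + 4)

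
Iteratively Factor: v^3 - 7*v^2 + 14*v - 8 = (v - 4)*(v^2 - 3*v + 2) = (v - 4)*(v - 2)*(v - 1)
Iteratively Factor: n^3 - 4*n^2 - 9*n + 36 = (n - 3)*(n^2 - n - 12) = (n - 4)*(n - 3)*(n + 3)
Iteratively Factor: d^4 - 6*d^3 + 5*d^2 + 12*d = (d - 3)*(d^3 - 3*d^2 - 4*d) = (d - 4)*(d - 3)*(d^2 + d) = d*(d - 4)*(d - 3)*(d + 1)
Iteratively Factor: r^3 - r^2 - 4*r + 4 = (r - 2)*(r^2 + r - 2) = (r - 2)*(r + 2)*(r - 1)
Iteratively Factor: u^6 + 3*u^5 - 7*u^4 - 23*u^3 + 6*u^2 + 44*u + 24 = (u - 2)*(u^5 + 5*u^4 + 3*u^3 - 17*u^2 - 28*u - 12) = (u - 2)*(u + 3)*(u^4 + 2*u^3 - 3*u^2 - 8*u - 4) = (u - 2)*(u + 2)*(u + 3)*(u^3 - 3*u - 2) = (u - 2)*(u + 1)*(u + 2)*(u + 3)*(u^2 - u - 2) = (u - 2)*(u + 1)^2*(u + 2)*(u + 3)*(u - 2)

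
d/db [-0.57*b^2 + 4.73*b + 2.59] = 4.73 - 1.14*b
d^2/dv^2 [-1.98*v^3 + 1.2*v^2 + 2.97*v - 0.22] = 2.4 - 11.88*v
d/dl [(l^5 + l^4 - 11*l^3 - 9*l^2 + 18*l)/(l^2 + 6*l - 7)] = (3*l^4 + 32*l^3 + 33*l^2 - 126*l - 126)/(l^2 + 14*l + 49)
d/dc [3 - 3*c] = -3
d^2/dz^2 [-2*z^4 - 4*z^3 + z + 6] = 24*z*(-z - 1)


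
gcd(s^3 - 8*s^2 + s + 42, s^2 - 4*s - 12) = s + 2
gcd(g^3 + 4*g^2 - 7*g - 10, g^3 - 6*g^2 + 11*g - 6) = g - 2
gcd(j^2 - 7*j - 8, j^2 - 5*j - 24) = j - 8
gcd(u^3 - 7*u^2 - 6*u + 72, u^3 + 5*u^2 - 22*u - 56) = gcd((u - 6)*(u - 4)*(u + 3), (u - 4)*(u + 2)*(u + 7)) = u - 4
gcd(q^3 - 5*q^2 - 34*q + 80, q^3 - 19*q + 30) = q^2 + 3*q - 10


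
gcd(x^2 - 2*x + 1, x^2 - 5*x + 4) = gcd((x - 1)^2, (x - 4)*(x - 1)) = x - 1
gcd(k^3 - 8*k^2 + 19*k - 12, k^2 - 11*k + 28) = k - 4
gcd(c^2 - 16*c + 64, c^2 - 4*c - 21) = 1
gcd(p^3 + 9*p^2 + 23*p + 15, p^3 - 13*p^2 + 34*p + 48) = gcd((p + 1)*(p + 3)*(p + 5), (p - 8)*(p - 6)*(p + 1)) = p + 1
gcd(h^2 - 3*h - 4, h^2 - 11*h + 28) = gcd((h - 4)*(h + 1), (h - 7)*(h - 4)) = h - 4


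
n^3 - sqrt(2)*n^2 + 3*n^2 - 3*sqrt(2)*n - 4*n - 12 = (n + 3)*(n - 2*sqrt(2))*(n + sqrt(2))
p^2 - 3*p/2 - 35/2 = (p - 5)*(p + 7/2)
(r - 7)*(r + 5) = r^2 - 2*r - 35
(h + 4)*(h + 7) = h^2 + 11*h + 28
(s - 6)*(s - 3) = s^2 - 9*s + 18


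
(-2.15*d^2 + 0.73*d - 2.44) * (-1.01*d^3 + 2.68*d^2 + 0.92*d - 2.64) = 2.1715*d^5 - 6.4993*d^4 + 2.4428*d^3 - 0.1916*d^2 - 4.172*d + 6.4416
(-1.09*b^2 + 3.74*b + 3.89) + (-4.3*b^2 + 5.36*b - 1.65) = -5.39*b^2 + 9.1*b + 2.24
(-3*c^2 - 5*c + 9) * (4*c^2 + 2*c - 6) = -12*c^4 - 26*c^3 + 44*c^2 + 48*c - 54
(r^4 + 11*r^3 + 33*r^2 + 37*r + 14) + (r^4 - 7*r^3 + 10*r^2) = 2*r^4 + 4*r^3 + 43*r^2 + 37*r + 14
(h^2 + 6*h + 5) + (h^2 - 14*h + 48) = 2*h^2 - 8*h + 53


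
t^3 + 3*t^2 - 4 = (t - 1)*(t + 2)^2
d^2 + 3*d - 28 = (d - 4)*(d + 7)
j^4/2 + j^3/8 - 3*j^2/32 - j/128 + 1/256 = (j/2 + 1/4)*(j - 1/4)^2*(j + 1/4)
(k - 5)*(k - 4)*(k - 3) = k^3 - 12*k^2 + 47*k - 60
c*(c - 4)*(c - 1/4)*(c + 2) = c^4 - 9*c^3/4 - 15*c^2/2 + 2*c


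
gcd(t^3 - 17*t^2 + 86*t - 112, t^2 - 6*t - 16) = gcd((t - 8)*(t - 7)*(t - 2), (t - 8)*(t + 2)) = t - 8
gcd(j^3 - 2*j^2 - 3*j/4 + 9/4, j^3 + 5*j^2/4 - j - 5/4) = j + 1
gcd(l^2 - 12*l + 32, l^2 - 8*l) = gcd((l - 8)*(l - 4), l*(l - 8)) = l - 8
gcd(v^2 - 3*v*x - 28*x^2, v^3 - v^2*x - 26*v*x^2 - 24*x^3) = v + 4*x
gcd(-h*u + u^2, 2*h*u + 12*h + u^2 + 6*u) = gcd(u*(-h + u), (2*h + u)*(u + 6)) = 1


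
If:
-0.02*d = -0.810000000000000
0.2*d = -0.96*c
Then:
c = -8.44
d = 40.50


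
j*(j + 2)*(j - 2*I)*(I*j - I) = I*j^4 + 2*j^3 + I*j^3 + 2*j^2 - 2*I*j^2 - 4*j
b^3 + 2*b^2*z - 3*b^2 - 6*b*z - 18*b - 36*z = (b - 6)*(b + 3)*(b + 2*z)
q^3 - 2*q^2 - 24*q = q*(q - 6)*(q + 4)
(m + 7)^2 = m^2 + 14*m + 49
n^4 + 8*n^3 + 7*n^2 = n^2*(n + 1)*(n + 7)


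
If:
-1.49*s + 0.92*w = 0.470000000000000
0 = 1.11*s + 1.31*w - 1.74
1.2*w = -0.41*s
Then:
No Solution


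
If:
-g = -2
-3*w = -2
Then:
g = 2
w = 2/3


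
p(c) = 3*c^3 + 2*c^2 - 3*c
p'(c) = 9*c^2 + 4*c - 3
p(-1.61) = -2.51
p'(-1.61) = 13.89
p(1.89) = 21.73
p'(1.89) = 36.71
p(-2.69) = -35.85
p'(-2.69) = 51.36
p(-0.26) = 0.86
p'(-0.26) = -3.43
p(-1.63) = -2.79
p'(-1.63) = 14.39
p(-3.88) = -133.48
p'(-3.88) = 116.97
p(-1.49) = -1.01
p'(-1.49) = 11.02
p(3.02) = 91.81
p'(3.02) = 91.16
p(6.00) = 702.00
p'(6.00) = 345.00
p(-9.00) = -1998.00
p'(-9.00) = 690.00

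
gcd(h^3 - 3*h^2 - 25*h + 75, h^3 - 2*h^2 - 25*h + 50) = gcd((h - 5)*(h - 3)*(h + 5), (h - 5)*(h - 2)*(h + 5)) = h^2 - 25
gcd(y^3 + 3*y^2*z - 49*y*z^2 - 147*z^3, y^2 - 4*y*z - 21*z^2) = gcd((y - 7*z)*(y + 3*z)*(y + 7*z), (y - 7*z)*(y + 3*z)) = y^2 - 4*y*z - 21*z^2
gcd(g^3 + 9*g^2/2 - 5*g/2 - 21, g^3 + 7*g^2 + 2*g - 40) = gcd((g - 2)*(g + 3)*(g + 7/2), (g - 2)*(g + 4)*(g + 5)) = g - 2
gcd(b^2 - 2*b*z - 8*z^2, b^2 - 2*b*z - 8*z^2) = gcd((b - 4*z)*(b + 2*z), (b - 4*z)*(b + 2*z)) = -b^2 + 2*b*z + 8*z^2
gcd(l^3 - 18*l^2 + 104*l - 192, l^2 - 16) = l - 4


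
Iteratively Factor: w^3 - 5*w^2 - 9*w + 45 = (w + 3)*(w^2 - 8*w + 15) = (w - 5)*(w + 3)*(w - 3)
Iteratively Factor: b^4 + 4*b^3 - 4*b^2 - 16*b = (b + 4)*(b^3 - 4*b) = b*(b + 4)*(b^2 - 4) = b*(b + 2)*(b + 4)*(b - 2)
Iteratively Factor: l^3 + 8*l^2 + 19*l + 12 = (l + 3)*(l^2 + 5*l + 4) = (l + 1)*(l + 3)*(l + 4)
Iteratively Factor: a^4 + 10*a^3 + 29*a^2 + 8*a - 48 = (a + 4)*(a^3 + 6*a^2 + 5*a - 12) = (a - 1)*(a + 4)*(a^2 + 7*a + 12) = (a - 1)*(a + 4)^2*(a + 3)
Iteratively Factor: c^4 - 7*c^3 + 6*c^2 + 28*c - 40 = (c - 2)*(c^3 - 5*c^2 - 4*c + 20) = (c - 2)*(c + 2)*(c^2 - 7*c + 10) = (c - 2)^2*(c + 2)*(c - 5)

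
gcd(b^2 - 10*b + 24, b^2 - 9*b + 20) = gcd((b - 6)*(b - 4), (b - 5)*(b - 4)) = b - 4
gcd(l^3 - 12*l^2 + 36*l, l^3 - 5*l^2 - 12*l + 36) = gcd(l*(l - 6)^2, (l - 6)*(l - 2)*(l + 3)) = l - 6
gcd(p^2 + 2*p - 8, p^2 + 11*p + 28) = p + 4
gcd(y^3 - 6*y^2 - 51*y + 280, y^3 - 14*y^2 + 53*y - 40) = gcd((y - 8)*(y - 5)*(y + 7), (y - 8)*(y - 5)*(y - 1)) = y^2 - 13*y + 40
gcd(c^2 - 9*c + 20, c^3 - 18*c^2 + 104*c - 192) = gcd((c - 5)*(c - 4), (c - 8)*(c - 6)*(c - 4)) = c - 4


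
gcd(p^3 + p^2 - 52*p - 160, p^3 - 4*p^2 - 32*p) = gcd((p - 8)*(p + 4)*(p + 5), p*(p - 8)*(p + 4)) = p^2 - 4*p - 32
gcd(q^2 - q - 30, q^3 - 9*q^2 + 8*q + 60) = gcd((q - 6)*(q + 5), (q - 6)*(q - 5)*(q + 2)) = q - 6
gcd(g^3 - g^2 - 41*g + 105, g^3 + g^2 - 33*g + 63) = g^2 + 4*g - 21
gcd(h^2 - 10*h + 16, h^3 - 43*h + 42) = 1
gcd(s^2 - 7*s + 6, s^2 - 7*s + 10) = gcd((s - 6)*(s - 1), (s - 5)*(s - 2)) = 1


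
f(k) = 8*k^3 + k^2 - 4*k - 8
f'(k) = 24*k^2 + 2*k - 4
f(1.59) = 20.33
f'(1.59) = 59.85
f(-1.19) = -15.31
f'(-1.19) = 27.61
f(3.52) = 339.22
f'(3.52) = 300.41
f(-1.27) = -17.69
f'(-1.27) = 32.17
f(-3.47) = -316.33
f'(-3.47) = 278.04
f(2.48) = 110.25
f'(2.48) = 148.57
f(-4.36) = -634.61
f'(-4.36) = 443.51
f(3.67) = 386.24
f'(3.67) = 326.59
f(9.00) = 5869.00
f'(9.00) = 1958.00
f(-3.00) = -203.00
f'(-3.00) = 206.00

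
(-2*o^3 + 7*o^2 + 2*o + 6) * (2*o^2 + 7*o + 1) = -4*o^5 + 51*o^3 + 33*o^2 + 44*o + 6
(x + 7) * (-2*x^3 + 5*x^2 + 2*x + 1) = -2*x^4 - 9*x^3 + 37*x^2 + 15*x + 7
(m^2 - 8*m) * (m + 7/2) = m^3 - 9*m^2/2 - 28*m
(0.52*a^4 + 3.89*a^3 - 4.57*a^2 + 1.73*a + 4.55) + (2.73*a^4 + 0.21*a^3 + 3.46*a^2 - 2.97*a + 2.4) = 3.25*a^4 + 4.1*a^3 - 1.11*a^2 - 1.24*a + 6.95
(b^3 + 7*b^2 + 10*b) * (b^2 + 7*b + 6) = b^5 + 14*b^4 + 65*b^3 + 112*b^2 + 60*b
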